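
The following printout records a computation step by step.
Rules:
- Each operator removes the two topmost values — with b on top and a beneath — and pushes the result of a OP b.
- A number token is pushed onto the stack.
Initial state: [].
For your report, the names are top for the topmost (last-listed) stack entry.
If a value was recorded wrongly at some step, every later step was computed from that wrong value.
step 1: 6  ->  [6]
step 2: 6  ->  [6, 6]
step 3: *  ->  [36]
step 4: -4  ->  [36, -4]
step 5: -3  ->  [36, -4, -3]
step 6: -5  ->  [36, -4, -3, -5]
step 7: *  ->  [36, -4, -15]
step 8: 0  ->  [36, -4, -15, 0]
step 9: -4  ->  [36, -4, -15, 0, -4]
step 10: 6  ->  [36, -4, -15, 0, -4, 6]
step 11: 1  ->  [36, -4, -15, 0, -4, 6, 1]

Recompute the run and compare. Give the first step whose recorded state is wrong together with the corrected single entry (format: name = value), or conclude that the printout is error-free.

step 7, top = 15

Recomputing the run from the initial state:
step 1: [6]
step 2: [6, 6]
step 3: [36]
step 4: [36, -4]
step 5: [36, -4, -3]
step 6: [36, -4, -3, -5]
step 7: [36, -4, 15]
step 8: [36, -4, 15, 0]
step 9: [36, -4, 15, 0, -4]
step 10: [36, -4, 15, 0, -4, 6]
step 11: [36, -4, 15, 0, -4, 6, 1]
The first disagreement with the printout is at step 7, where the value should be top = 15.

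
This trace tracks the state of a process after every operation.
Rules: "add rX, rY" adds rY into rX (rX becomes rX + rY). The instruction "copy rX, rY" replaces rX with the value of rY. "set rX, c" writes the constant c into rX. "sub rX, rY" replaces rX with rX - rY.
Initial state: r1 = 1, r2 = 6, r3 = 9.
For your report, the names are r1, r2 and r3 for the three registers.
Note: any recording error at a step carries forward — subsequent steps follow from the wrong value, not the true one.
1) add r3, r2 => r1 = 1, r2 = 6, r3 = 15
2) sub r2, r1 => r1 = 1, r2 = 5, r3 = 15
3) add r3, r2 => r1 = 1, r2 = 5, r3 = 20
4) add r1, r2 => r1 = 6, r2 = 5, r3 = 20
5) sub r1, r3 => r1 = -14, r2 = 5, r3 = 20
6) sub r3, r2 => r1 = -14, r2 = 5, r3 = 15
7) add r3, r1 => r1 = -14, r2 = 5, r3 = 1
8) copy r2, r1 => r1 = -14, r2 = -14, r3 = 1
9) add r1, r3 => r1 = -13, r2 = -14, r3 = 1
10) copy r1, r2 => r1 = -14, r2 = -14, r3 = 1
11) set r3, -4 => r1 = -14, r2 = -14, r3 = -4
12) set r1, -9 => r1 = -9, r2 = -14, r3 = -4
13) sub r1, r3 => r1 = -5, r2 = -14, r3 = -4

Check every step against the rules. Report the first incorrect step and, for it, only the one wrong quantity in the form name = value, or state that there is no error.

Recomputing the run from the initial state:
step 1: r1 = 1, r2 = 6, r3 = 15
step 2: r1 = 1, r2 = 5, r3 = 15
step 3: r1 = 1, r2 = 5, r3 = 20
step 4: r1 = 6, r2 = 5, r3 = 20
step 5: r1 = -14, r2 = 5, r3 = 20
step 6: r1 = -14, r2 = 5, r3 = 15
step 7: r1 = -14, r2 = 5, r3 = 1
step 8: r1 = -14, r2 = -14, r3 = 1
step 9: r1 = -13, r2 = -14, r3 = 1
step 10: r1 = -14, r2 = -14, r3 = 1
step 11: r1 = -14, r2 = -14, r3 = -4
step 12: r1 = -9, r2 = -14, r3 = -4
step 13: r1 = -5, r2 = -14, r3 = -4
This matches the trace at every step.

no error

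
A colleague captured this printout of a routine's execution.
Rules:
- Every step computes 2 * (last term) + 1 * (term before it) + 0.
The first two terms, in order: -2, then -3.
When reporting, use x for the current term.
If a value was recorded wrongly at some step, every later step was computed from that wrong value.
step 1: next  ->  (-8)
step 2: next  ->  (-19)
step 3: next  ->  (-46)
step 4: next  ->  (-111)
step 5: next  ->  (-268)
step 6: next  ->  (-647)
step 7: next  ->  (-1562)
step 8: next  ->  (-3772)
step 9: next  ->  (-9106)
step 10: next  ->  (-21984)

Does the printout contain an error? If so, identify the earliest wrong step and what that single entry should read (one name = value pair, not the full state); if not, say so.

Step 1: x = 2*(-3) + (1)*(-2) + (0) = -8 — confirmed correct.
Step 2: x = 2*(-8) + (1)*(-3) + (0) = -19 — matches.
Step 3: x = 2*(-19) + (1)*(-8) + (0) = -46 — exactly as logged.
Step 4: x = 2*(-46) + (1)*(-19) + (0) = -111 — no discrepancy.
Step 5: x = 2*(-111) + (1)*(-46) + (0) = -268 — agrees with the printout.
Step 6: x = 2*(-268) + (1)*(-111) + (0) = -647 — verified.
Step 7: x = 2*(-647) + (1)*(-268) + (0) = -1562 — no discrepancy.
Step 8: x = 2*(-1562) + (1)*(-647) + (0) = -3771 — the entry is off here.
First incorrect step: 8; the correct value is x = -3771.

step 8, x = -3771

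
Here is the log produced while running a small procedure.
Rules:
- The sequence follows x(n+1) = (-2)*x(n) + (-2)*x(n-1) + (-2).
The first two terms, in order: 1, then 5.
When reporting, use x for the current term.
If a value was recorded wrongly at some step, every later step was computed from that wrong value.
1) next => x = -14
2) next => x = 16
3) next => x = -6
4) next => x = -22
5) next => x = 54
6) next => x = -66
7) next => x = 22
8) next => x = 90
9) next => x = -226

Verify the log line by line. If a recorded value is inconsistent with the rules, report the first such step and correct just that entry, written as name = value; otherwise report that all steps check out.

step 1: x = -2*(5) + (-2)*(1) + (-2) = -14 -> confirmed correct
step 2: x = -2*(-14) + (-2)*(5) + (-2) = 16 -> confirmed correct
step 3: x = -2*(16) + (-2)*(-14) + (-2) = -6 -> verified
step 4: x = -2*(-6) + (-2)*(16) + (-2) = -22 -> verified
step 5: x = -2*(-22) + (-2)*(-6) + (-2) = 54 -> checks out
step 6: x = -2*(54) + (-2)*(-22) + (-2) = -66 -> agrees with the log
step 7: x = -2*(-66) + (-2)*(54) + (-2) = 22 -> same as recorded
step 8: x = -2*(22) + (-2)*(-66) + (-2) = 86 -> the recorded entry deviates here
First incorrect step: 8; the correct value is x = 86.

step 8, x = 86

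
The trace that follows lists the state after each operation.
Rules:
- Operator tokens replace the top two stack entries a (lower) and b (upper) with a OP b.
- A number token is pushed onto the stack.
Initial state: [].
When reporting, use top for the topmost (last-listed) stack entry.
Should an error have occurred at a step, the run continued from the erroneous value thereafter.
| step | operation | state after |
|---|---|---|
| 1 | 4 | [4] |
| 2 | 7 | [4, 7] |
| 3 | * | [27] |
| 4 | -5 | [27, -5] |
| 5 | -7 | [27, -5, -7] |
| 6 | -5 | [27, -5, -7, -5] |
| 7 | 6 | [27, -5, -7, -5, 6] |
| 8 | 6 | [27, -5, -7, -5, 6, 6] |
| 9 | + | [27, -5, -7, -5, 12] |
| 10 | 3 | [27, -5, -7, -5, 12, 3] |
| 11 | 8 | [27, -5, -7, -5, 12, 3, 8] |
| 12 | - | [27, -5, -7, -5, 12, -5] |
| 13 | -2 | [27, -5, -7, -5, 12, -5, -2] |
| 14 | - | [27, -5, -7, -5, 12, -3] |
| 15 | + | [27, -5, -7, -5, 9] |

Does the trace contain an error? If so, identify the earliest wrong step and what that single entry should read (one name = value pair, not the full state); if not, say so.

step 1: push 4: top = 4 -> consistent with the trace
step 2: push 7: top = 7 -> verified
step 3: 4 * 7 = 28 -> the trace has a different value
That makes step 3 the first incorrect line — top = 28 is what it should show.

step 3, top = 28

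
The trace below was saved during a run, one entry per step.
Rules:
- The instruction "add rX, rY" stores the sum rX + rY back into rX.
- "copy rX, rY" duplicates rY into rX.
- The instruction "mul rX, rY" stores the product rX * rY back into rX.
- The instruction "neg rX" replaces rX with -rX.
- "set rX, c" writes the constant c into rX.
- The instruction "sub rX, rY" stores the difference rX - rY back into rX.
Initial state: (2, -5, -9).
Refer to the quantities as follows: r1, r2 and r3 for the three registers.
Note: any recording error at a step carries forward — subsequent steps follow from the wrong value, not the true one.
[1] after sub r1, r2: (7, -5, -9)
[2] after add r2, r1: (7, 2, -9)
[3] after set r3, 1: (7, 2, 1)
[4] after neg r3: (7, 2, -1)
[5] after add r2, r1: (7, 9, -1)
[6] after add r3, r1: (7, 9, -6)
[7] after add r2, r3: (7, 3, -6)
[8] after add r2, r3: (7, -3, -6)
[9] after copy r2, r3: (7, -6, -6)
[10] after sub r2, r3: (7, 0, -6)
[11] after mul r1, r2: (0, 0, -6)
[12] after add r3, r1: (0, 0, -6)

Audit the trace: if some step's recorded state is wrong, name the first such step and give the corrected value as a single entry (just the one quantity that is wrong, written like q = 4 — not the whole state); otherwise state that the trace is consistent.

step 6, r3 = 6

Recomputing the run from the initial state:
step 1: r1 = 7, r2 = -5, r3 = -9
step 2: r1 = 7, r2 = 2, r3 = -9
step 3: r1 = 7, r2 = 2, r3 = 1
step 4: r1 = 7, r2 = 2, r3 = -1
step 5: r1 = 7, r2 = 9, r3 = -1
step 6: r1 = 7, r2 = 9, r3 = 6
step 7: r1 = 7, r2 = 15, r3 = 6
step 8: r1 = 7, r2 = 21, r3 = 6
step 9: r1 = 7, r2 = 6, r3 = 6
step 10: r1 = 7, r2 = 0, r3 = 6
step 11: r1 = 0, r2 = 0, r3 = 6
step 12: r1 = 0, r2 = 0, r3 = 6
The first disagreement with the trace is at step 6, where the value should be r3 = 6.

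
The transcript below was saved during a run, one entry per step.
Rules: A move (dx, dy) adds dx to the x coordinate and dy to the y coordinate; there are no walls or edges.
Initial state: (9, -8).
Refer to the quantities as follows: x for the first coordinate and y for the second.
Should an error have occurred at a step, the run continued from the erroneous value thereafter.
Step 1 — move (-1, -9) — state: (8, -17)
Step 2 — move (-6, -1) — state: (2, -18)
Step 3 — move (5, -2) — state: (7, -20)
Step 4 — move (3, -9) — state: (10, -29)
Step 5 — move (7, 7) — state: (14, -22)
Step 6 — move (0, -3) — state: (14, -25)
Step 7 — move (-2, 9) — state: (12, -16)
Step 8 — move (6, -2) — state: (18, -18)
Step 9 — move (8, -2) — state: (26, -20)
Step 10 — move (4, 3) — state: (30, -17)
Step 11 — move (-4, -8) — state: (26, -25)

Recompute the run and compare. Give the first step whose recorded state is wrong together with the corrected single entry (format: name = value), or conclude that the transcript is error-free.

Recomputing the run from the initial state:
step 1: x = 8, y = -17
step 2: x = 2, y = -18
step 3: x = 7, y = -20
step 4: x = 10, y = -29
step 5: x = 17, y = -22
step 6: x = 17, y = -25
step 7: x = 15, y = -16
step 8: x = 21, y = -18
step 9: x = 29, y = -20
step 10: x = 33, y = -17
step 11: x = 29, y = -25
The first disagreement with the transcript is at step 5, where the value should be x = 17.

step 5, x = 17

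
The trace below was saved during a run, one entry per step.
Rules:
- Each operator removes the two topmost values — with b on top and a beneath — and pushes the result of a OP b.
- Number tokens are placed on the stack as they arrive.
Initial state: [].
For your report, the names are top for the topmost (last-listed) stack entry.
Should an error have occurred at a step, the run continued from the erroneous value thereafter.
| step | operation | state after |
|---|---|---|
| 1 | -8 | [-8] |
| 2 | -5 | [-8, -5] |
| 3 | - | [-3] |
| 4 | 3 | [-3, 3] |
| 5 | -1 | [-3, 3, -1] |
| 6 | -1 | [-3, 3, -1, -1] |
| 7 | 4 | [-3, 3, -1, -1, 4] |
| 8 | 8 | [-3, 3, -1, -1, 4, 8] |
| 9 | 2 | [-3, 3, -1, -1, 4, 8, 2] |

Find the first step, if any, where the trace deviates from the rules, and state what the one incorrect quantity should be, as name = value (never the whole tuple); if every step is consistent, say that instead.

Recomputing the run from the initial state:
step 1: [-8]
step 2: [-8, -5]
step 3: [-3]
step 4: [-3, 3]
step 5: [-3, 3, -1]
step 6: [-3, 3, -1, -1]
step 7: [-3, 3, -1, -1, 4]
step 8: [-3, 3, -1, -1, 4, 8]
step 9: [-3, 3, -1, -1, 4, 8, 2]
This matches the trace at every step.

no error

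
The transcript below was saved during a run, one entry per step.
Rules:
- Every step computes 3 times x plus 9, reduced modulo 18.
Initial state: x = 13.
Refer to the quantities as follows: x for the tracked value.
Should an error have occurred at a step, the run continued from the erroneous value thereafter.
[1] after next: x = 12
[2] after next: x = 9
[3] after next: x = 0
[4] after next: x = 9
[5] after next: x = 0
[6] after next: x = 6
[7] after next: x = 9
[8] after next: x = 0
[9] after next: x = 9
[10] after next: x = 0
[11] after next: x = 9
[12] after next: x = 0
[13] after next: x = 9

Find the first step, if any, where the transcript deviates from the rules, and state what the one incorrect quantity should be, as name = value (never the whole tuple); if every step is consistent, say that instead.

Recomputing the run from the initial state:
step 1: x = 12
step 2: x = 9
step 3: x = 0
step 4: x = 9
step 5: x = 0
step 6: x = 9
step 7: x = 0
step 8: x = 9
step 9: x = 0
step 10: x = 9
step 11: x = 0
step 12: x = 9
step 13: x = 0
The first disagreement with the transcript is at step 6, where the value should be x = 9.

step 6, x = 9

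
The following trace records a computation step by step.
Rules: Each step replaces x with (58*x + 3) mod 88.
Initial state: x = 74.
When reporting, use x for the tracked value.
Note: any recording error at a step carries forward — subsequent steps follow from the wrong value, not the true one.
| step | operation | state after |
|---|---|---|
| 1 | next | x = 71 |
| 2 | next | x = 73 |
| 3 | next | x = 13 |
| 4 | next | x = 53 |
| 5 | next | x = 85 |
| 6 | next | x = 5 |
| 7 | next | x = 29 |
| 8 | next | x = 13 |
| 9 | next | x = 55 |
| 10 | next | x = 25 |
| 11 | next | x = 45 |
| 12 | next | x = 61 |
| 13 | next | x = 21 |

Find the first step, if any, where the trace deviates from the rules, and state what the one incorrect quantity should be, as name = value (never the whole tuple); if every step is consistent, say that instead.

step 9, x = 53

Step 1: x = (58*74 + 3) mod 88 = 71 — checks out.
Step 2: x = (58*71 + 3) mod 88 = 73 — no discrepancy.
Step 3: x = (58*73 + 3) mod 88 = 13 — verified.
Step 4: x = (58*13 + 3) mod 88 = 53 — consistent with the trace.
Step 5: x = (58*53 + 3) mod 88 = 85 — consistent with the trace.
Step 6: x = (58*85 + 3) mod 88 = 5 — in agreement.
Step 7: x = (58*5 + 3) mod 88 = 29 — verified.
Step 8: x = (58*29 + 3) mod 88 = 13 — consistent with the trace.
Step 9: x = (58*13 + 3) mod 88 = 53 — the trace disagrees here.
First deviation found at step 9; the corrected entry is x = 53.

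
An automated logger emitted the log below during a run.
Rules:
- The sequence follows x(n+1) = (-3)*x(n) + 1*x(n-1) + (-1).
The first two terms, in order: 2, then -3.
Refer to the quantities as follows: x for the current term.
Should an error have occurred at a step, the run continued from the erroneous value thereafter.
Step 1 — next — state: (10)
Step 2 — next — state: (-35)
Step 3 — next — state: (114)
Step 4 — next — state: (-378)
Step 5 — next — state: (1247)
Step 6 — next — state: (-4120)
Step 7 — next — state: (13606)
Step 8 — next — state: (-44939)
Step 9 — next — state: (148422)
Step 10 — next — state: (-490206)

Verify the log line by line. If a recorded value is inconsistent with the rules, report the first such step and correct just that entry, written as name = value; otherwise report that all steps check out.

Recomputing the run from the initial state:
step 1: x = 10
step 2: x = -34
step 3: x = 111
step 4: x = -368
step 5: x = 1214
step 6: x = -4011
step 7: x = 13246
step 8: x = -43750
step 9: x = 144495
step 10: x = -477236
The first disagreement with the log is at step 2, where the value should be x = -34.

step 2, x = -34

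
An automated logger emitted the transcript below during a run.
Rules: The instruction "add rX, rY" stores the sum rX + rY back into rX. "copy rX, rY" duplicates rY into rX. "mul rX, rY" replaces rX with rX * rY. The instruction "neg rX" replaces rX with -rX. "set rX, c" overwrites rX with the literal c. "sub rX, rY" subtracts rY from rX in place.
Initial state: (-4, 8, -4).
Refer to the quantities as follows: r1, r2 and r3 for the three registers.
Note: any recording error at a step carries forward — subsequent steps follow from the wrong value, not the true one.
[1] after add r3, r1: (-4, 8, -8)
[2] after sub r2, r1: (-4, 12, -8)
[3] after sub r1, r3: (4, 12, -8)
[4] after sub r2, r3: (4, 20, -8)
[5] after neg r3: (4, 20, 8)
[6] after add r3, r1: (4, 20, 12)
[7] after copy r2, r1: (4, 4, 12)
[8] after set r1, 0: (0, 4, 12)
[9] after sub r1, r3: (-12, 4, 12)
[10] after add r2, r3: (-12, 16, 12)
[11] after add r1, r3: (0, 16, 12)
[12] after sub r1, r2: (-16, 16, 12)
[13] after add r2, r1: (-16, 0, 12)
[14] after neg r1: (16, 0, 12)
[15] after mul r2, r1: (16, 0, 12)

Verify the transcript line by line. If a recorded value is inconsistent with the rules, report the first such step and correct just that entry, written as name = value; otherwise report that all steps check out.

no error

1. r3 = -4 + -4 = -8 (no discrepancy)
2. r2 = 8 - -4 = 12 (consistent with the transcript)
3. r1 = -4 - -8 = 4 (exactly as logged)
4. r2 = 12 - -8 = 20 (confirmed correct)
5. r3 = -(-8) = 8 (confirmed correct)
6. r3 = 8 + 4 = 12 (exactly as logged)
7. r2 = 4 (checks out)
8. r1 = 0 (verified)
9. r1 = 0 - 12 = -12 (checks out)
10. r2 = 4 + 12 = 16 (same as recorded)
11. r1 = -12 + 12 = 0 (matches)
12. r1 = 0 - 16 = -16 (verified)
13. r2 = 16 + -16 = 0 (consistent with the transcript)
14. r1 = -(-16) = 16 (exactly as logged)
15. r2 = 0 * 16 = 0 (confirmed correct)
Nothing is out of place; the run is error-free.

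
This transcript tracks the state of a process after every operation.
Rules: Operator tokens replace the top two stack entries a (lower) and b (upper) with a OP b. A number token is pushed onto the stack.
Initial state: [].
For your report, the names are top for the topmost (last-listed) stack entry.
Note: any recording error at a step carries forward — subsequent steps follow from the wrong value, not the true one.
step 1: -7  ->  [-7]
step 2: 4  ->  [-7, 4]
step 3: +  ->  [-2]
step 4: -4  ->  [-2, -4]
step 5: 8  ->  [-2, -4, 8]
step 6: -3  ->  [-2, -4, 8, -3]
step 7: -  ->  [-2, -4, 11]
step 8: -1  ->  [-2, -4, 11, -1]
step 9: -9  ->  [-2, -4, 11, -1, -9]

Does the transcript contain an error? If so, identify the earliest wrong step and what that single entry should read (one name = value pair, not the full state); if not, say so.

step 3, top = -3

Recomputing the run from the initial state:
step 1: [-7]
step 2: [-7, 4]
step 3: [-3]
step 4: [-3, -4]
step 5: [-3, -4, 8]
step 6: [-3, -4, 8, -3]
step 7: [-3, -4, 11]
step 8: [-3, -4, 11, -1]
step 9: [-3, -4, 11, -1, -9]
The first disagreement with the transcript is at step 3, where the value should be top = -3.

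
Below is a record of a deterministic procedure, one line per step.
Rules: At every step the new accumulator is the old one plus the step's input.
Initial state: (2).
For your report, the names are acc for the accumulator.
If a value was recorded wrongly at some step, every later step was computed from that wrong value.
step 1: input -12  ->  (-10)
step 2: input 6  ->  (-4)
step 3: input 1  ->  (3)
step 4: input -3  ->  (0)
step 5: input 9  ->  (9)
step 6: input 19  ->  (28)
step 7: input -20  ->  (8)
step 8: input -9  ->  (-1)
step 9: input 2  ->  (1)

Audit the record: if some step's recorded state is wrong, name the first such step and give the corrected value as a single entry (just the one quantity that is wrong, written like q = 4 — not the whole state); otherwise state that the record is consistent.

step 3, acc = -3

1. acc = 2 + -12 = -10 (consistent with the record)
2. acc = -10 + 6 = -4 (checks out)
3. acc = -4 + 1 = -3 (the record disagrees here)
The audit stops at step 3: the recorded entry is wrong and should be acc = -3.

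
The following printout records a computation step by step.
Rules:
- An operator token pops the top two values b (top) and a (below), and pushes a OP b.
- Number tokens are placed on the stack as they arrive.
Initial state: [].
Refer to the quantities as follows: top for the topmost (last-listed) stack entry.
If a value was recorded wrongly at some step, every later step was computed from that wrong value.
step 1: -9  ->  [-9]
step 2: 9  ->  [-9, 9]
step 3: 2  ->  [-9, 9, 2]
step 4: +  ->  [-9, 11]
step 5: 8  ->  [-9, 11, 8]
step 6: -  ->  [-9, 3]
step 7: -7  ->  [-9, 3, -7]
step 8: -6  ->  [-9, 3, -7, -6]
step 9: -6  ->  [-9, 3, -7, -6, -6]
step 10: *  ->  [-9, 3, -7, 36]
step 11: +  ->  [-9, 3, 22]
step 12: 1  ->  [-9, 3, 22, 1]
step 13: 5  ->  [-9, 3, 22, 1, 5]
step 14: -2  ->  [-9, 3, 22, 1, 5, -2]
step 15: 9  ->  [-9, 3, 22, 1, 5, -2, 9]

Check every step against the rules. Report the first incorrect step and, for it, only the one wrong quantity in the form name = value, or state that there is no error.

1. push -9: top = -9 (matches)
2. push 9: top = 9 (exactly as logged)
3. push 2: top = 2 (checks out)
4. 9 + 2 = 11 (exactly as logged)
5. push 8: top = 8 (consistent with the printout)
6. 11 - 8 = 3 (same as recorded)
7. push -7: top = -7 (confirmed correct)
8. push -6: top = -6 (no discrepancy)
9. push -6: top = -6 (same as recorded)
10. -6 * -6 = 36 (in agreement)
11. -7 + 36 = 29 (the entry is off here)
So the first discrepancy is step 11, where the right value is top = 29.

step 11, top = 29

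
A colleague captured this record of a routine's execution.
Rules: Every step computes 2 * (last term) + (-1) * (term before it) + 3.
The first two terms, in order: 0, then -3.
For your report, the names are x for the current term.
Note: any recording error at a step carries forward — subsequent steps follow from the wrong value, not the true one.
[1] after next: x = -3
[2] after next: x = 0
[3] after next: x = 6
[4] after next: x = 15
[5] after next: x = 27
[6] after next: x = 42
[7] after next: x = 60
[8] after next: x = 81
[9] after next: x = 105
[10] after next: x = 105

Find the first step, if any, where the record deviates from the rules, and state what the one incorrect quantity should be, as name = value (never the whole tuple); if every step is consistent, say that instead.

Recomputing the run from the initial state:
step 1: x = -3
step 2: x = 0
step 3: x = 6
step 4: x = 15
step 5: x = 27
step 6: x = 42
step 7: x = 60
step 8: x = 81
step 9: x = 105
step 10: x = 132
The first disagreement with the record is at step 10, where the value should be x = 132.

step 10, x = 132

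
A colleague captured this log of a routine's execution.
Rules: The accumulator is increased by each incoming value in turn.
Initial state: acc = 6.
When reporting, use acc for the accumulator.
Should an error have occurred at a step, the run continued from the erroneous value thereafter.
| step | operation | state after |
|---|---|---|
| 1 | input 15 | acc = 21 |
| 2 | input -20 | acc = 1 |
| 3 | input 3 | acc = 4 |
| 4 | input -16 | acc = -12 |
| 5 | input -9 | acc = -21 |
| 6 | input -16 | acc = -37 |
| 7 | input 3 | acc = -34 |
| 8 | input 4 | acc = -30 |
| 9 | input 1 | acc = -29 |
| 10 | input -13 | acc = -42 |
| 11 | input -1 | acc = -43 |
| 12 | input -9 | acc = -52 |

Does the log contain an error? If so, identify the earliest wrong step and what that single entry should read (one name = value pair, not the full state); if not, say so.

Recomputing the run from the initial state:
step 1: acc = 21
step 2: acc = 1
step 3: acc = 4
step 4: acc = -12
step 5: acc = -21
step 6: acc = -37
step 7: acc = -34
step 8: acc = -30
step 9: acc = -29
step 10: acc = -42
step 11: acc = -43
step 12: acc = -52
This matches the log at every step.

no error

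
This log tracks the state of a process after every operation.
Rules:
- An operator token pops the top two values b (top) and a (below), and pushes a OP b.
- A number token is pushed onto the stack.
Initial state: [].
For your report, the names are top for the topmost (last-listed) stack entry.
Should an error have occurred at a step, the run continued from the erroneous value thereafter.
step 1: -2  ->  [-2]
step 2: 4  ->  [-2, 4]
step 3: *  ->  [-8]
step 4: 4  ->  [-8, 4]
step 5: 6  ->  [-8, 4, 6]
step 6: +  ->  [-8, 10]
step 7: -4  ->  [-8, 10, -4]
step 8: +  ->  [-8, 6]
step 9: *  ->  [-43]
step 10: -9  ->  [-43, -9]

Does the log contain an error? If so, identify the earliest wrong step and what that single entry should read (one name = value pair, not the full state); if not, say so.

Recomputing the run from the initial state:
step 1: [-2]
step 2: [-2, 4]
step 3: [-8]
step 4: [-8, 4]
step 5: [-8, 4, 6]
step 6: [-8, 10]
step 7: [-8, 10, -4]
step 8: [-8, 6]
step 9: [-48]
step 10: [-48, -9]
The first disagreement with the log is at step 9, where the value should be top = -48.

step 9, top = -48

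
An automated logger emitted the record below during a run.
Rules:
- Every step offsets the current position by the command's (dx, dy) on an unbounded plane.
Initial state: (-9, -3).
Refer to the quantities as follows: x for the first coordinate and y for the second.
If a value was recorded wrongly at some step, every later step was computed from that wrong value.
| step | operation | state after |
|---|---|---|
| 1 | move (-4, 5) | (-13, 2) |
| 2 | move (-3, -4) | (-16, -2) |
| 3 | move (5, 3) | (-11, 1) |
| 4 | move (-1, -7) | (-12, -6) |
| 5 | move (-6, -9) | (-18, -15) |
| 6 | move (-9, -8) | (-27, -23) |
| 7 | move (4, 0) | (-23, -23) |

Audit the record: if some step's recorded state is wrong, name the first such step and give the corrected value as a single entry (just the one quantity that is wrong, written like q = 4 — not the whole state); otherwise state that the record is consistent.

no error

Recomputing the run from the initial state:
step 1: x = -13, y = 2
step 2: x = -16, y = -2
step 3: x = -11, y = 1
step 4: x = -12, y = -6
step 5: x = -18, y = -15
step 6: x = -27, y = -23
step 7: x = -23, y = -23
This matches the record at every step.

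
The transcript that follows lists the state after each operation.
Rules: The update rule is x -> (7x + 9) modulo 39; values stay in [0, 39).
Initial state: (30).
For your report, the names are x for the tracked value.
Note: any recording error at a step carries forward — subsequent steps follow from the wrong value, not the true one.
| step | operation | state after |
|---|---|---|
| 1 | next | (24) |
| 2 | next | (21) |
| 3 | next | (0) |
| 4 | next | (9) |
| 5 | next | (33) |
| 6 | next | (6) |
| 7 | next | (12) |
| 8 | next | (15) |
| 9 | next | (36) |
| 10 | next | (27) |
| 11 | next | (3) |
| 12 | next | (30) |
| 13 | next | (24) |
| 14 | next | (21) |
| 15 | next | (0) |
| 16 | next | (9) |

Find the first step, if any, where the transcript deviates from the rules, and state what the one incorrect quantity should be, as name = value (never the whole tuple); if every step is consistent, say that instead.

step 1: x = (7*30 + 9) mod 39 = 24 -> same as recorded
step 2: x = (7*24 + 9) mod 39 = 21 -> confirmed correct
step 3: x = (7*21 + 9) mod 39 = 0 -> confirmed correct
step 4: x = (7*0 + 9) mod 39 = 9 -> in agreement
step 5: x = (7*9 + 9) mod 39 = 33 -> matches
step 6: x = (7*33 + 9) mod 39 = 6 -> in agreement
step 7: x = (7*6 + 9) mod 39 = 12 -> agrees with the transcript
step 8: x = (7*12 + 9) mod 39 = 15 -> verified
step 9: x = (7*15 + 9) mod 39 = 36 -> confirmed correct
step 10: x = (7*36 + 9) mod 39 = 27 -> exactly as logged
step 11: x = (7*27 + 9) mod 39 = 3 -> matches
step 12: x = (7*3 + 9) mod 39 = 30 -> in agreement
step 13: x = (7*30 + 9) mod 39 = 24 -> confirmed correct
step 14: x = (7*24 + 9) mod 39 = 21 -> confirmed correct
step 15: x = (7*21 + 9) mod 39 = 0 -> no discrepancy
step 16: x = (7*0 + 9) mod 39 = 9 -> exactly as logged
All entries verified; no error found.

no error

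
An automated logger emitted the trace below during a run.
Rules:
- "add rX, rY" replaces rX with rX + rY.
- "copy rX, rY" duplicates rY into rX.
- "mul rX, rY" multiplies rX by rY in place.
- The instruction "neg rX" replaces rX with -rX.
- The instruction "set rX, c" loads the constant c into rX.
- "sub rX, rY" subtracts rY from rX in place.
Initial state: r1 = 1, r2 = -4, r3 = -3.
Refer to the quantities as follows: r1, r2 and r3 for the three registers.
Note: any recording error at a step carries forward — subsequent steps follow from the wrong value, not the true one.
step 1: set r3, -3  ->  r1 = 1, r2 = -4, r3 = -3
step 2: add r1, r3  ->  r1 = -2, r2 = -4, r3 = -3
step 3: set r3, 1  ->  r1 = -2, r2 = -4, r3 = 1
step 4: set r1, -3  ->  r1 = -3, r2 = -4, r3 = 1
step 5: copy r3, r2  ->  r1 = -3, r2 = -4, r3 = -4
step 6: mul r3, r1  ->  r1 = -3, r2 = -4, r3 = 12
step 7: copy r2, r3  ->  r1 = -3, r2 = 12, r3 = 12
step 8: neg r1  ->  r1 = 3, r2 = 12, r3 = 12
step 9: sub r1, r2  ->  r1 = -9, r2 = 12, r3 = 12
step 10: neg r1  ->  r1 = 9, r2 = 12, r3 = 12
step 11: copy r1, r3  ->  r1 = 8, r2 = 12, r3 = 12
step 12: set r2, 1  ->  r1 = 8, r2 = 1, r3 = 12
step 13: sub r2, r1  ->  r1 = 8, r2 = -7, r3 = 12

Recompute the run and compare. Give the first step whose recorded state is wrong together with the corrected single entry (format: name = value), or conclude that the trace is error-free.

step 11, r1 = 12

Step 1: r3 = -3 — verified.
Step 2: r1 = 1 + -3 = -2 — confirmed correct.
Step 3: r3 = 1 — in agreement.
Step 4: r1 = -3 — no discrepancy.
Step 5: r3 = -4 — confirmed correct.
Step 6: r3 = -4 * -3 = 12 — same as recorded.
Step 7: r2 = 12 — checks out.
Step 8: r1 = -(-3) = 3 — consistent with the trace.
Step 9: r1 = 3 - 12 = -9 — matches.
Step 10: r1 = -(-9) = 9 — agrees with the trace.
Step 11: r1 = 12 — the trace has a different value.
So the first discrepancy is step 11, where the right value is r1 = 12.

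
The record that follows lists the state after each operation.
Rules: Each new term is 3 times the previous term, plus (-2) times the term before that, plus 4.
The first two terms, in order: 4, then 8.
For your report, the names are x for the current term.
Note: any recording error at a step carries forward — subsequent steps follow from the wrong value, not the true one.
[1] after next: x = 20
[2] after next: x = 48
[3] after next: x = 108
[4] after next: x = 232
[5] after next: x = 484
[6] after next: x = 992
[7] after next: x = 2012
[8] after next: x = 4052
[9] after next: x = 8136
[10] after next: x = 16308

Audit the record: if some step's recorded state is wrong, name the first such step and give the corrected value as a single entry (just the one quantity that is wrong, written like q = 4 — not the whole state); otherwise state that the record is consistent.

step 8, x = 4056

Recomputing the run from the initial state:
step 1: x = 20
step 2: x = 48
step 3: x = 108
step 4: x = 232
step 5: x = 484
step 6: x = 992
step 7: x = 2012
step 8: x = 4056
step 9: x = 8148
step 10: x = 16336
The first disagreement with the record is at step 8, where the value should be x = 4056.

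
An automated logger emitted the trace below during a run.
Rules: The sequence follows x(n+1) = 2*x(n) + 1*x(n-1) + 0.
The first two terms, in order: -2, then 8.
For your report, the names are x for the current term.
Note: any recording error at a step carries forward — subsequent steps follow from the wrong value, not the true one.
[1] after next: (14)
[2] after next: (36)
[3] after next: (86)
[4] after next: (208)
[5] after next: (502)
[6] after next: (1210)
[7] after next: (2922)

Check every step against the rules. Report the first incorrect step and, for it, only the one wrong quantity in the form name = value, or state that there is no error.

step 1: x = 2*(8) + (1)*(-2) + (0) = 14 -> verified
step 2: x = 2*(14) + (1)*(8) + (0) = 36 -> consistent with the trace
step 3: x = 2*(36) + (1)*(14) + (0) = 86 -> confirmed correct
step 4: x = 2*(86) + (1)*(36) + (0) = 208 -> confirmed correct
step 5: x = 2*(208) + (1)*(86) + (0) = 502 -> in agreement
step 6: x = 2*(502) + (1)*(208) + (0) = 1212 -> the recorded entry deviates here
First deviation found at step 6; the corrected entry is x = 1212.

step 6, x = 1212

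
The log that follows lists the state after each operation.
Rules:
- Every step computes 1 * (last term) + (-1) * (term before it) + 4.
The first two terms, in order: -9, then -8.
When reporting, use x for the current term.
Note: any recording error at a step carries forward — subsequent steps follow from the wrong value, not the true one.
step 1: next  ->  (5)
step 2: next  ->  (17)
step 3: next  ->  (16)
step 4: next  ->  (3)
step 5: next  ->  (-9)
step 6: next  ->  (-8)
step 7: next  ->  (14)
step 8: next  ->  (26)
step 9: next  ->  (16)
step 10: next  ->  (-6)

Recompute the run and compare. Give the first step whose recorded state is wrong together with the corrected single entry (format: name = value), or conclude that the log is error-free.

step 7, x = 5

1. x = 1*(-8) + (-1)*(-9) + (4) = 5 (checks out)
2. x = 1*(5) + (-1)*(-8) + (4) = 17 (checks out)
3. x = 1*(17) + (-1)*(5) + (4) = 16 (same as recorded)
4. x = 1*(16) + (-1)*(17) + (4) = 3 (agrees with the log)
5. x = 1*(3) + (-1)*(16) + (4) = -9 (checks out)
6. x = 1*(-9) + (-1)*(3) + (4) = -8 (matches)
7. x = 1*(-8) + (-1)*(-9) + (4) = 5 (first mismatch against the log)
The audit stops at step 7: the recorded entry is wrong and should be x = 5.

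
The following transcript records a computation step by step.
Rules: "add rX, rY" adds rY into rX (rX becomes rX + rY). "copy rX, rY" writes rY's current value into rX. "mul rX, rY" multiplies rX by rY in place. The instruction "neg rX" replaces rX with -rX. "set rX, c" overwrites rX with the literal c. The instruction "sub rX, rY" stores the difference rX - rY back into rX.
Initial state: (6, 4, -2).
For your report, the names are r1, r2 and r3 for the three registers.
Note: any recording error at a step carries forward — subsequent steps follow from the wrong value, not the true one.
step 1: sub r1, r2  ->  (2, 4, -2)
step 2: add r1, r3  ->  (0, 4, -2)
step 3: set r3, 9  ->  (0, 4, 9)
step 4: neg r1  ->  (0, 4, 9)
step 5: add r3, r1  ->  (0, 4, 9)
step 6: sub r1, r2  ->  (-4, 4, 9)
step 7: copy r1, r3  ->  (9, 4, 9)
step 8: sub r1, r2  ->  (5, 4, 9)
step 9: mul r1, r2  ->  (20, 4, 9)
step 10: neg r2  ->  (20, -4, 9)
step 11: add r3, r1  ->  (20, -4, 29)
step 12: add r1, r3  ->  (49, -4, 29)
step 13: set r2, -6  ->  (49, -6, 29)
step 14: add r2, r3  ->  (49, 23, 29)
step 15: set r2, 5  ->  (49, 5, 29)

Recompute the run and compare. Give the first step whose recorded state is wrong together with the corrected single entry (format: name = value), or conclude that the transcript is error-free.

no error

Recomputing the run from the initial state:
step 1: r1 = 2, r2 = 4, r3 = -2
step 2: r1 = 0, r2 = 4, r3 = -2
step 3: r1 = 0, r2 = 4, r3 = 9
step 4: r1 = 0, r2 = 4, r3 = 9
step 5: r1 = 0, r2 = 4, r3 = 9
step 6: r1 = -4, r2 = 4, r3 = 9
step 7: r1 = 9, r2 = 4, r3 = 9
step 8: r1 = 5, r2 = 4, r3 = 9
step 9: r1 = 20, r2 = 4, r3 = 9
step 10: r1 = 20, r2 = -4, r3 = 9
step 11: r1 = 20, r2 = -4, r3 = 29
step 12: r1 = 49, r2 = -4, r3 = 29
step 13: r1 = 49, r2 = -6, r3 = 29
step 14: r1 = 49, r2 = 23, r3 = 29
step 15: r1 = 49, r2 = 5, r3 = 29
This matches the transcript at every step.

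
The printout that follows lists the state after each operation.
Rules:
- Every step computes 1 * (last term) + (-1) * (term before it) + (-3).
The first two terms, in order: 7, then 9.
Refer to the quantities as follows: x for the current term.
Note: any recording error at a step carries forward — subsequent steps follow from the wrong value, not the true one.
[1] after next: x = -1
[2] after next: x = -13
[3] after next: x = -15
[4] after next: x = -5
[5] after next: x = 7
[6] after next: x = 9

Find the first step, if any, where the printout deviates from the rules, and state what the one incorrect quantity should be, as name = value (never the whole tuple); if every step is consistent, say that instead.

no error

1. x = 1*(9) + (-1)*(7) + (-3) = -1 (checks out)
2. x = 1*(-1) + (-1)*(9) + (-3) = -13 (checks out)
3. x = 1*(-13) + (-1)*(-1) + (-3) = -15 (agrees with the printout)
4. x = 1*(-15) + (-1)*(-13) + (-3) = -5 (agrees with the printout)
5. x = 1*(-5) + (-1)*(-15) + (-3) = 7 (in agreement)
6. x = 1*(7) + (-1)*(-5) + (-3) = 9 (consistent with the printout)
The recomputation confirms every line.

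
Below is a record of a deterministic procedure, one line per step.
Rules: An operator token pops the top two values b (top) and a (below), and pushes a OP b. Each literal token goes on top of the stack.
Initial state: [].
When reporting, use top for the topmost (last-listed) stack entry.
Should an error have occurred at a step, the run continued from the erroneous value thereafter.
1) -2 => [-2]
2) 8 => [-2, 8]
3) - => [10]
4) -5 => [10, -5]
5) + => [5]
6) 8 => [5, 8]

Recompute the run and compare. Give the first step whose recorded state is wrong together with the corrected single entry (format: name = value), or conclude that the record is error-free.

step 1: push -2: top = -2 -> same as recorded
step 2: push 8: top = 8 -> in agreement
step 3: -2 - 8 = -10 -> the record has a different value
Step 3 is the first one off; corrected, top = -10.

step 3, top = -10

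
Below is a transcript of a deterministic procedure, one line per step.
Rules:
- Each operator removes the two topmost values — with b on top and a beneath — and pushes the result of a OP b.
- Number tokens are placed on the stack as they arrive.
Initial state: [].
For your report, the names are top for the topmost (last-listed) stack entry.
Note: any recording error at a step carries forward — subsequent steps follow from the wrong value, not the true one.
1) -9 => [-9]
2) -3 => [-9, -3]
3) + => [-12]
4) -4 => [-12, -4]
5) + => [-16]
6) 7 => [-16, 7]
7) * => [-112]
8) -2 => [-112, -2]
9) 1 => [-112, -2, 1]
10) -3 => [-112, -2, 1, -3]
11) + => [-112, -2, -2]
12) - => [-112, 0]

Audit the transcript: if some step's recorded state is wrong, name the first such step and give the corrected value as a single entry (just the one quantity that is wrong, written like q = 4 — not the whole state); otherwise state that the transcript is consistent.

1. push -9: top = -9 (same as recorded)
2. push -3: top = -3 (exactly as logged)
3. -9 + -3 = -12 (same as recorded)
4. push -4: top = -4 (checks out)
5. -12 + -4 = -16 (no discrepancy)
6. push 7: top = 7 (no discrepancy)
7. -16 * 7 = -112 (checks out)
8. push -2: top = -2 (verified)
9. push 1: top = 1 (confirmed correct)
10. push -3: top = -3 (same as recorded)
11. 1 + -3 = -2 (confirmed correct)
12. -2 - -2 = 0 (same as recorded)
Every step is consistent.

no error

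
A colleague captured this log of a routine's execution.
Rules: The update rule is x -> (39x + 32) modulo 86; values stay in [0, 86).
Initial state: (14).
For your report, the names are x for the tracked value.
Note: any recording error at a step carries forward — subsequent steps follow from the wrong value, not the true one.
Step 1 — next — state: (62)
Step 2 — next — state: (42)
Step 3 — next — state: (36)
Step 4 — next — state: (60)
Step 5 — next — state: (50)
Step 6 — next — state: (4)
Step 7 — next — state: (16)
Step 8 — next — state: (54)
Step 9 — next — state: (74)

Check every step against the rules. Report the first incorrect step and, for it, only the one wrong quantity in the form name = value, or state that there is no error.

no error

1. x = (39*14 + 32) mod 86 = 62 (checks out)
2. x = (39*62 + 32) mod 86 = 42 (confirmed correct)
3. x = (39*42 + 32) mod 86 = 36 (checks out)
4. x = (39*36 + 32) mod 86 = 60 (exactly as logged)
5. x = (39*60 + 32) mod 86 = 50 (in agreement)
6. x = (39*50 + 32) mod 86 = 4 (checks out)
7. x = (39*4 + 32) mod 86 = 16 (verified)
8. x = (39*16 + 32) mod 86 = 54 (matches)
9. x = (39*54 + 32) mod 86 = 74 (same as recorded)
The whole run recomputes cleanly — no discrepancies.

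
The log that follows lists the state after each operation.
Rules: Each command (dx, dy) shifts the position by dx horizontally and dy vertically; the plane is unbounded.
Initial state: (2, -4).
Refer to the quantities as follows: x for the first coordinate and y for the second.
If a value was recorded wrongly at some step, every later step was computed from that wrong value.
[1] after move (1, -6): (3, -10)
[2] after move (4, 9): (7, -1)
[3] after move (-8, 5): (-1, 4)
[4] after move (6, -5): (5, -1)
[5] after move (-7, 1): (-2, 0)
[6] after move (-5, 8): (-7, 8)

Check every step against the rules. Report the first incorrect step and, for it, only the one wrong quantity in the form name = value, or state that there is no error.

1. x = 2 + (1) = 3, y = -4 + (-6) = -10 (in agreement)
2. x = 3 + (4) = 7, y = -10 + (9) = -1 (agrees with the log)
3. x = 7 + (-8) = -1, y = -1 + (5) = 4 (in agreement)
4. x = -1 + (6) = 5, y = 4 + (-5) = -1 (exactly as logged)
5. x = 5 + (-7) = -2, y = -1 + (1) = 0 (no discrepancy)
6. x = -2 + (-5) = -7, y = 0 + (8) = 8 (agrees with the log)
No step deviates from the rules.

no error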